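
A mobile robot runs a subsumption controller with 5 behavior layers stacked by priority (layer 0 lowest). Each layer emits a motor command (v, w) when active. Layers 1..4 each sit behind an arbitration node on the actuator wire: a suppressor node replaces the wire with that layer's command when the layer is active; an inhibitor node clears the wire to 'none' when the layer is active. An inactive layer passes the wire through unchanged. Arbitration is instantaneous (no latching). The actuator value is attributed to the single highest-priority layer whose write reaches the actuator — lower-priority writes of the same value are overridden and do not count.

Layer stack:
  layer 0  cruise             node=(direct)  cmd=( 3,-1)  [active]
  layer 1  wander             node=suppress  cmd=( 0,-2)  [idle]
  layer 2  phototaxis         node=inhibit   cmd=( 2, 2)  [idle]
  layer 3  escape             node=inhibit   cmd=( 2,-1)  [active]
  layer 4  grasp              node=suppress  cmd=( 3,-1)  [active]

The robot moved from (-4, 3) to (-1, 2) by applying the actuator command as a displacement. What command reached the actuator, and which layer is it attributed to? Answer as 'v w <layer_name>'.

3 -1 grasp

displacement = (-1, 2) − (-4, 3) = (3, -1)
layer 0 (cruise) active — direct: (3, -1)
layer 1 (wander) idle — unchanged: (3, -1)
layer 2 (phototaxis) idle — unchanged: (3, -1)
layer 3 (escape) active — inhibits: none
layer 4 (grasp) active — suppresses: (3, -1)
→ actuator (3, -1) — from layer 4 (grasp)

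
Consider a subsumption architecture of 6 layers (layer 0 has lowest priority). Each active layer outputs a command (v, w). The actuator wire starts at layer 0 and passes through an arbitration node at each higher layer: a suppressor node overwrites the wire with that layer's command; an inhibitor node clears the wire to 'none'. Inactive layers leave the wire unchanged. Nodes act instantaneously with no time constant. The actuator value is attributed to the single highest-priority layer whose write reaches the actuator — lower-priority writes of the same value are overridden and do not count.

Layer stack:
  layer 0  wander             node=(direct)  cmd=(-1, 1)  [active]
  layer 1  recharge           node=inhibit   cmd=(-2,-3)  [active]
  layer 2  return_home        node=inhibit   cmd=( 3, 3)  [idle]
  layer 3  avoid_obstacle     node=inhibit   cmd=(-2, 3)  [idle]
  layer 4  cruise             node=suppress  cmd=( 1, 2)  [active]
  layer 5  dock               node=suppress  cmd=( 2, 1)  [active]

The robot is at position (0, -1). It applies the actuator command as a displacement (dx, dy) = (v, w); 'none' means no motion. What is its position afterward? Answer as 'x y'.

[0] wander on; wire := (-1, 1)
[1] recharge on (inhibit); wire := none
[2] return_home off; pass none
[3] avoid_obstacle off; pass none
[4] cruise on (suppress); wire := (1, 2)
[5] dock on (suppress); wire := (2, 1)
output (2, 1)
position: (0, -1) + (2, 1) = (2, 0)

2 0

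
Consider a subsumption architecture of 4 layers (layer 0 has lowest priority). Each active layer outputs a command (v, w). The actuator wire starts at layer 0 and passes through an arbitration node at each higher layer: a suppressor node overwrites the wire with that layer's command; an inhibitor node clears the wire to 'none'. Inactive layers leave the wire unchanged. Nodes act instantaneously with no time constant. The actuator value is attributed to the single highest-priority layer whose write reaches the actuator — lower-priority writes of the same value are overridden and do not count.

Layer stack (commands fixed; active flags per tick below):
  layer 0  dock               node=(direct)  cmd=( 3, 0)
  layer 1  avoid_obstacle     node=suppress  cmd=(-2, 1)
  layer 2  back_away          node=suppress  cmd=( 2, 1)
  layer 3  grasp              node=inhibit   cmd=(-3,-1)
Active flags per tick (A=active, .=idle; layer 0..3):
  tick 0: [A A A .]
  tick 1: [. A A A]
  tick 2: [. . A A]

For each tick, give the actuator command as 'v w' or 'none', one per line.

2 1
none
none

tick 0:
  L0 dock: active, feeds wire = (3, 0)
  L1 avoid_obstacle: active, suppressor → wire = (-2, 1)
  L2 back_away: active, suppressor → wire = (2, 1)
  L3 grasp: idle → wire stays (2, 1)
  actuator = (2, 1)
tick 1:
  L0 dock: idle → wire = none
  L1 avoid_obstacle: active, suppressor → wire = (-2, 1)
  L2 back_away: active, suppressor → wire = (2, 1)
  L3 grasp: active, inhibitor → wire = none
  actuator = none
tick 2:
  L0 dock: idle → wire = none
  L1 avoid_obstacle: idle → wire stays none
  L2 back_away: active, suppressor → wire = (2, 1)
  L3 grasp: active, inhibitor → wire = none
  actuator = none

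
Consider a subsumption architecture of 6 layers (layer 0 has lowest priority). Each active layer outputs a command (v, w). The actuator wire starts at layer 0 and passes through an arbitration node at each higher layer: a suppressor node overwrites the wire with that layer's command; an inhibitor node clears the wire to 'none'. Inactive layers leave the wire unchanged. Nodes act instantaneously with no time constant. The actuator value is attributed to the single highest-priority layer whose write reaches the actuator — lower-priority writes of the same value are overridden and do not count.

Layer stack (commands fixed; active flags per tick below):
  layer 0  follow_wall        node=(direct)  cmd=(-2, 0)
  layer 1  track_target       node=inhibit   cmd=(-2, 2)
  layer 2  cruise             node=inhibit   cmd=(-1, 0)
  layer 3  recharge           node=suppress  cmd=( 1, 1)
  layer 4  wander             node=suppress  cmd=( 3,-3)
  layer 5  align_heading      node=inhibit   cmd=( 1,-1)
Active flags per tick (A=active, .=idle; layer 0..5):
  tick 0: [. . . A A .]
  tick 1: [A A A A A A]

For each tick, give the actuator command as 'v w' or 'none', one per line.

3 -3
none

tick 0:
  L0 follow_wall: idle → wire = none
  L1 track_target: idle → wire stays none
  L2 cruise: idle → wire stays none
  L3 recharge: active, suppressor → wire = (1, 1)
  L4 wander: active, suppressor → wire = (3, -3)
  L5 align_heading: idle → wire stays (3, -3)
  actuator = (3, -3)
tick 1:
  L0 follow_wall: active, feeds wire = (-2, 0)
  L1 track_target: active, inhibitor → wire = none
  L2 cruise: active, inhibitor → wire = none
  L3 recharge: active, suppressor → wire = (1, 1)
  L4 wander: active, suppressor → wire = (3, -3)
  L5 align_heading: active, inhibitor → wire = none
  actuator = none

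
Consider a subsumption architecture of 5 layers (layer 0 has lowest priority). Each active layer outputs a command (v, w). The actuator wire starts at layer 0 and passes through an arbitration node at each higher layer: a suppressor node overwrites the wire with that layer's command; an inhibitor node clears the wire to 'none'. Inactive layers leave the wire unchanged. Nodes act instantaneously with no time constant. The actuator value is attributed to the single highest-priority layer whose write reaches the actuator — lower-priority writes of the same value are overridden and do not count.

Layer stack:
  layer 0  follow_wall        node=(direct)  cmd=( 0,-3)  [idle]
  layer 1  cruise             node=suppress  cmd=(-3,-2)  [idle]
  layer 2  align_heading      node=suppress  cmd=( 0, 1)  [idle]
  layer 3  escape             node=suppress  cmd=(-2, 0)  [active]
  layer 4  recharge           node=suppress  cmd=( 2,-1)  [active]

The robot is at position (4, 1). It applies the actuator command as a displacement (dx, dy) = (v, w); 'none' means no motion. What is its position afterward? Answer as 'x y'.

6 0

layer 0 (follow_wall) idle — none
layer 1 (cruise) idle — unchanged: none
layer 2 (align_heading) idle — unchanged: none
layer 3 (escape) active — suppresses: (-2, 0)
layer 4 (recharge) active — suppresses: (2, -1)
→ actuator (2, -1)
position: (4, 1) + (2, -1) = (6, 0)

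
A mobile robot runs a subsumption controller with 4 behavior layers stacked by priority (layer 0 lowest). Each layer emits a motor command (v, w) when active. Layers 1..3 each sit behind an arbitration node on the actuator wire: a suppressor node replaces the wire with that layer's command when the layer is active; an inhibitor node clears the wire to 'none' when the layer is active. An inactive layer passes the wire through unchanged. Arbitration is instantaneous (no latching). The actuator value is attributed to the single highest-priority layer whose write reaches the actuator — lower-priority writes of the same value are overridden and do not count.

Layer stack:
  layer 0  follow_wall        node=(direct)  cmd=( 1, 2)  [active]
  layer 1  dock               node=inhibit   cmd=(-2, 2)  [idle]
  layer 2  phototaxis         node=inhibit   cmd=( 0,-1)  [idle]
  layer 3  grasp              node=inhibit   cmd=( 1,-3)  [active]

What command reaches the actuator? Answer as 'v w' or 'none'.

L0 follow_wall: active, feeds wire = (1, 2)
L1 dock: idle → wire stays (1, 2)
L2 phototaxis: idle → wire stays (1, 2)
L3 grasp: active, inhibitor → wire = none
actuator = none

none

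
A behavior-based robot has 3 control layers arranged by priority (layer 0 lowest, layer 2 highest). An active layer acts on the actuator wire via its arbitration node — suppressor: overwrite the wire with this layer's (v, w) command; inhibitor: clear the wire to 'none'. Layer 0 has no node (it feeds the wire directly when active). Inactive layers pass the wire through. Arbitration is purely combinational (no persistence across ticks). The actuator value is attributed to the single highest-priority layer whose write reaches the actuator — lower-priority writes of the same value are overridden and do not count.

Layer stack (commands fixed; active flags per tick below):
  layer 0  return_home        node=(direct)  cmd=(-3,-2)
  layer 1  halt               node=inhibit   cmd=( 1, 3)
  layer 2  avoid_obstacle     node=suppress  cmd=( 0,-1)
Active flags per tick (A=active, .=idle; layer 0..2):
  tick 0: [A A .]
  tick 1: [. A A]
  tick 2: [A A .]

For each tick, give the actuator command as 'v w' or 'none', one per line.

tick 0:
  [0] return_home on; wire := (-3, -2)
  [1] halt on (inhibit); wire := none
  [2] avoid_obstacle off; pass none
  output none
tick 1:
  [0] return_home off; wire := none
  [1] halt on (inhibit); wire := none
  [2] avoid_obstacle on (suppress); wire := (0, -1)
  output (0, -1)
tick 2:
  [0] return_home on; wire := (-3, -2)
  [1] halt on (inhibit); wire := none
  [2] avoid_obstacle off; pass none
  output none

none
0 -1
none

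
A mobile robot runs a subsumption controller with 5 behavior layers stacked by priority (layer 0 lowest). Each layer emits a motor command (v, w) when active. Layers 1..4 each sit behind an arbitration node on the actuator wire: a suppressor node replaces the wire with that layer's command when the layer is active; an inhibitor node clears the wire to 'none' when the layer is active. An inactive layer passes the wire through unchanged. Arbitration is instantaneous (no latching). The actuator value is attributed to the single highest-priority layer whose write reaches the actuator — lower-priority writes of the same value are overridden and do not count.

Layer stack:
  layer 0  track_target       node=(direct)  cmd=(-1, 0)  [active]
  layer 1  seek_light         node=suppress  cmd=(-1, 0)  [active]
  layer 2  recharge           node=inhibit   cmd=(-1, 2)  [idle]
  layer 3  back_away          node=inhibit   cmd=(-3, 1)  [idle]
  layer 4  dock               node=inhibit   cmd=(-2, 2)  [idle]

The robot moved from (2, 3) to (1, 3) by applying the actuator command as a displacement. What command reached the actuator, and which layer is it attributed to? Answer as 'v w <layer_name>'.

displacement = (1, 3) − (2, 3) = (-1, 0)
layer 0 (track_target) active — direct: (-1, 0)
layer 1 (seek_light) active — suppresses: (-1, 0)
layer 2 (recharge) idle — unchanged: (-1, 0)
layer 3 (back_away) idle — unchanged: (-1, 0)
layer 4 (dock) idle — unchanged: (-1, 0)
→ actuator (-1, 0) — from layer 1 (seek_light)

-1 0 seek_light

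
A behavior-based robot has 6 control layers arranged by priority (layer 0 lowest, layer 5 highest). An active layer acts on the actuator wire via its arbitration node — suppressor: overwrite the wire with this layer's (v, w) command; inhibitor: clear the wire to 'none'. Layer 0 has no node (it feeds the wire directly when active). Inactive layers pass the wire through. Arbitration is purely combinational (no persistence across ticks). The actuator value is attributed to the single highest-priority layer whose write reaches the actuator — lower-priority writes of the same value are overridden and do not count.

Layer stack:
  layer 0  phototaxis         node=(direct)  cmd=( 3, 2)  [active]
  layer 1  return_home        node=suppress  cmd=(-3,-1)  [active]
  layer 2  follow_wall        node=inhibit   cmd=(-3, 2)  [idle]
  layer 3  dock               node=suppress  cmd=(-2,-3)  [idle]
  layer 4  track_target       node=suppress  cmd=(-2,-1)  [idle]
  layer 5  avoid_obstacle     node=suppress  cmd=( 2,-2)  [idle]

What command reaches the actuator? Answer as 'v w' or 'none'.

-3 -1

[0] phototaxis on; wire := (3, 2)
[1] return_home on (suppress); wire := (-3, -1)
[2] follow_wall off; pass (-3, -1)
[3] dock off; pass (-3, -1)
[4] track_target off; pass (-3, -1)
[5] avoid_obstacle off; pass (-3, -1)
output (-3, -1)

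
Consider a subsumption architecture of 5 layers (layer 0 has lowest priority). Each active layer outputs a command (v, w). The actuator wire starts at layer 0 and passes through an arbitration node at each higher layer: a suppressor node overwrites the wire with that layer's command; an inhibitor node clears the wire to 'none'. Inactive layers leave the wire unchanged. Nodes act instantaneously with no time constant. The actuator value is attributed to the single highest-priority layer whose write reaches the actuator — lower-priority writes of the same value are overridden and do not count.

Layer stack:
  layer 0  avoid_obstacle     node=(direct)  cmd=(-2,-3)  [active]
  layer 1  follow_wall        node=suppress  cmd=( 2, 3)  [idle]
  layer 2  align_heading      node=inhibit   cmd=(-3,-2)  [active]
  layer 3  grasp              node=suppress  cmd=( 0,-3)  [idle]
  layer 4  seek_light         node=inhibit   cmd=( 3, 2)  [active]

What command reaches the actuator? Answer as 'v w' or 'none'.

none

[0] avoid_obstacle on; wire := (-2, -3)
[1] follow_wall off; pass (-2, -3)
[2] align_heading on (inhibit); wire := none
[3] grasp off; pass none
[4] seek_light on (inhibit); wire := none
output none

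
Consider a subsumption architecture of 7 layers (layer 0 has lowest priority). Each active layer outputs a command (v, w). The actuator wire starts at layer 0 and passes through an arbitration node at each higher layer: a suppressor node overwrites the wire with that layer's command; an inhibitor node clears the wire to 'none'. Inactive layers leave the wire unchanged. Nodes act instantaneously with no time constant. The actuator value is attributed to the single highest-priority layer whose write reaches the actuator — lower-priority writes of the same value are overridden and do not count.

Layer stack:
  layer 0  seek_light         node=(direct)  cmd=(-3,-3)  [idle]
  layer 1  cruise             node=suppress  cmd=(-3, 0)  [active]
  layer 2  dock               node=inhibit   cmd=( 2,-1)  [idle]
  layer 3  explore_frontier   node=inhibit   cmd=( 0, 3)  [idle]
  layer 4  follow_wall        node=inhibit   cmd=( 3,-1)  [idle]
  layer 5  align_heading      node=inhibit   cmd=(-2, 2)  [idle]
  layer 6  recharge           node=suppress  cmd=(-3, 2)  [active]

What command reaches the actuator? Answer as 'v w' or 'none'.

[0] seek_light off; wire := none
[1] cruise on (suppress); wire := (-3, 0)
[2] dock off; pass (-3, 0)
[3] explore_frontier off; pass (-3, 0)
[4] follow_wall off; pass (-3, 0)
[5] align_heading off; pass (-3, 0)
[6] recharge on (suppress); wire := (-3, 2)
output (-3, 2)

-3 2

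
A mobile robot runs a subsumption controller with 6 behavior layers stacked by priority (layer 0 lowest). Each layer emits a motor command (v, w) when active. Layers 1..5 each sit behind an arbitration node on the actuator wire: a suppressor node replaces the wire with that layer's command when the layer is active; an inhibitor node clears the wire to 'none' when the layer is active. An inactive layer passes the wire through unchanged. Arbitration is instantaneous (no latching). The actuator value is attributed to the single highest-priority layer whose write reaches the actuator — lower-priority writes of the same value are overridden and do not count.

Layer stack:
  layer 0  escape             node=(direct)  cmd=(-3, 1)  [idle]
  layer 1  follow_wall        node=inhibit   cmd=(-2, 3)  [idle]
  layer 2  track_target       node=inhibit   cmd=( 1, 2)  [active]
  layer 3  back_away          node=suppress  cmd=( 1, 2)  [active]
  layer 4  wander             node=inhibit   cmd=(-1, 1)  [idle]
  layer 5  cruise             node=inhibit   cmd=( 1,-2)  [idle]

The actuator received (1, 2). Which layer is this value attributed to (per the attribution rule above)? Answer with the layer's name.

L0 escape: idle → wire = none
L1 follow_wall: idle → wire stays none
L2 track_target: active, inhibitor → wire = none
L3 back_away: active, suppressor → wire = (1, 2)
L4 wander: idle → wire stays (1, 2)
L5 cruise: idle → wire stays (1, 2)
actuator = (1, 2)
last writer: layer 3 = back_away

back_away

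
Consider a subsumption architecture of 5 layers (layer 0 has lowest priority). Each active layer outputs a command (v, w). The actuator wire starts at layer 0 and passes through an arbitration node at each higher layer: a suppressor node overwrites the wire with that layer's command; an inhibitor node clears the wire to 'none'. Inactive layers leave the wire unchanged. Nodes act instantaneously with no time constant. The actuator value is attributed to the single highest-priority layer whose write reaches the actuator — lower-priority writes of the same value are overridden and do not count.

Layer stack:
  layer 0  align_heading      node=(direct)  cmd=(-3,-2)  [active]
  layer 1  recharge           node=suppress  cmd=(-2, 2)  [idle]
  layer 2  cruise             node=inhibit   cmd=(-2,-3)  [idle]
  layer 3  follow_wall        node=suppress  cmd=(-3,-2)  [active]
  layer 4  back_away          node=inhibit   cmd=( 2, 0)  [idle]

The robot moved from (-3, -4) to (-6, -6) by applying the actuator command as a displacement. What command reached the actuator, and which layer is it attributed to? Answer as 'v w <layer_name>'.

displacement = (-6, -6) − (-3, -4) = (-3, -2)
[0] align_heading on; wire := (-3, -2)
[1] recharge off; pass (-3, -2)
[2] cruise off; pass (-3, -2)
[3] follow_wall on (suppress); wire := (-3, -2)
[4] back_away off; pass (-3, -2)
output (-3, -2) — from layer 3 (follow_wall)

-3 -2 follow_wall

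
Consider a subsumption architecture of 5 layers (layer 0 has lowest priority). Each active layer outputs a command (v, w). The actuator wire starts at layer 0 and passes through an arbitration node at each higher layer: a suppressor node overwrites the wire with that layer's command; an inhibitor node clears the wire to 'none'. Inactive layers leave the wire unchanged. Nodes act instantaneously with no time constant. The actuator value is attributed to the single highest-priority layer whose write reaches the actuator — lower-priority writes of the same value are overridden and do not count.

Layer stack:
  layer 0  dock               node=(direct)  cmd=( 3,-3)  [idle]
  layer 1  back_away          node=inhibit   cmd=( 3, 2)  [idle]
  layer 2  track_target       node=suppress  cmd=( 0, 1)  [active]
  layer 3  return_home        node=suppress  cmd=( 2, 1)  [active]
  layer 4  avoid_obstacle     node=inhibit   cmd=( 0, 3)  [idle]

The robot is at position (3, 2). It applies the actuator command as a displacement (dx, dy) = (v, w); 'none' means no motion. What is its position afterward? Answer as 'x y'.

[0] dock off; wire := none
[1] back_away off; pass none
[2] track_target on (suppress); wire := (0, 1)
[3] return_home on (suppress); wire := (2, 1)
[4] avoid_obstacle off; pass (2, 1)
output (2, 1)
position: (3, 2) + (2, 1) = (5, 3)

5 3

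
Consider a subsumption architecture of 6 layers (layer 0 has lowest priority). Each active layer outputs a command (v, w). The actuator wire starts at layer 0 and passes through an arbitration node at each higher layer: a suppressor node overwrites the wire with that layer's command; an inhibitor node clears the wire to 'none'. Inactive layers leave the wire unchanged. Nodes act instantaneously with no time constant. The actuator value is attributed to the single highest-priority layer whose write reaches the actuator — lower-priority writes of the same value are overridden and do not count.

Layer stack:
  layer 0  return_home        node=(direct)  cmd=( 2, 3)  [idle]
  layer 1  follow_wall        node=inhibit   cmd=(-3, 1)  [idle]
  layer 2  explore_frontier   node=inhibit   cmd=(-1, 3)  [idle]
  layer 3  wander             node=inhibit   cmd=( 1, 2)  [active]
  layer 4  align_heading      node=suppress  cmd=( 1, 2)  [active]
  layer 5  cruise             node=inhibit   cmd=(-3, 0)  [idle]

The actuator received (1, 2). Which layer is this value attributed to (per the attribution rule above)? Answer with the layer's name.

layer 0 (return_home) idle — none
layer 1 (follow_wall) idle — unchanged: none
layer 2 (explore_frontier) idle — unchanged: none
layer 3 (wander) active — inhibits: none
layer 4 (align_heading) active — suppresses: (1, 2)
layer 5 (cruise) idle — unchanged: (1, 2)
→ actuator (1, 2)
last writer: layer 4 = align_heading

align_heading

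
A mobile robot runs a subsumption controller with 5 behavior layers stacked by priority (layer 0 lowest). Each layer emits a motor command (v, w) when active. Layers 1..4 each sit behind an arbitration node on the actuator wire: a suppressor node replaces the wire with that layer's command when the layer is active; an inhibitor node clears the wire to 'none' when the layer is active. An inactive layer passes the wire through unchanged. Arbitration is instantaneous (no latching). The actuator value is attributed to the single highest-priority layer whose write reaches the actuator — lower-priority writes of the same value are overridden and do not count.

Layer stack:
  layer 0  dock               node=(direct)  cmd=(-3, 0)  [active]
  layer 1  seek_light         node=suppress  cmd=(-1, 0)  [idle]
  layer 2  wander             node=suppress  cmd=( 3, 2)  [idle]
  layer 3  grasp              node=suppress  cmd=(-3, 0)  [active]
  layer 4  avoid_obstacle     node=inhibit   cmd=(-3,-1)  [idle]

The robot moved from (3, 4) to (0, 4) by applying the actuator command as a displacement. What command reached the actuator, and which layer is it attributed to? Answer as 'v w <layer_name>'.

displacement = (0, 4) − (3, 4) = (-3, 0)
L0 dock: active, feeds wire = (-3, 0)
L1 seek_light: idle → wire stays (-3, 0)
L2 wander: idle → wire stays (-3, 0)
L3 grasp: active, suppressor → wire = (-3, 0)
L4 avoid_obstacle: idle → wire stays (-3, 0)
actuator = (-3, 0) — from layer 3 (grasp)

-3 0 grasp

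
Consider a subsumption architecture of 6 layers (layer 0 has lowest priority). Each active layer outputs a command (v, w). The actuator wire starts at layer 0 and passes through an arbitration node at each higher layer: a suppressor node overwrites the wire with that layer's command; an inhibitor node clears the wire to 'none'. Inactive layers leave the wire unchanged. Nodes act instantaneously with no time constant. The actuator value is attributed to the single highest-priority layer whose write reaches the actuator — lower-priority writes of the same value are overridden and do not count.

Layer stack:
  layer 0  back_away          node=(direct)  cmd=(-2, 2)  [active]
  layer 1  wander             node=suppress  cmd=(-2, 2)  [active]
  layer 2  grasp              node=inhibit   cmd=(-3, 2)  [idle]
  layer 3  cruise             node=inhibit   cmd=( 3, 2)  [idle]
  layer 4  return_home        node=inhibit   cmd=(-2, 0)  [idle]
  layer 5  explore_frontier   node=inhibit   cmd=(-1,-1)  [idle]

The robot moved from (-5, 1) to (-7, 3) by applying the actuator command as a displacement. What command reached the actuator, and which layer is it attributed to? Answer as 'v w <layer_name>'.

displacement = (-7, 3) − (-5, 1) = (-2, 2)
L0 back_away: active, feeds wire = (-2, 2)
L1 wander: active, suppressor → wire = (-2, 2)
L2 grasp: idle → wire stays (-2, 2)
L3 cruise: idle → wire stays (-2, 2)
L4 return_home: idle → wire stays (-2, 2)
L5 explore_frontier: idle → wire stays (-2, 2)
actuator = (-2, 2) — from layer 1 (wander)

-2 2 wander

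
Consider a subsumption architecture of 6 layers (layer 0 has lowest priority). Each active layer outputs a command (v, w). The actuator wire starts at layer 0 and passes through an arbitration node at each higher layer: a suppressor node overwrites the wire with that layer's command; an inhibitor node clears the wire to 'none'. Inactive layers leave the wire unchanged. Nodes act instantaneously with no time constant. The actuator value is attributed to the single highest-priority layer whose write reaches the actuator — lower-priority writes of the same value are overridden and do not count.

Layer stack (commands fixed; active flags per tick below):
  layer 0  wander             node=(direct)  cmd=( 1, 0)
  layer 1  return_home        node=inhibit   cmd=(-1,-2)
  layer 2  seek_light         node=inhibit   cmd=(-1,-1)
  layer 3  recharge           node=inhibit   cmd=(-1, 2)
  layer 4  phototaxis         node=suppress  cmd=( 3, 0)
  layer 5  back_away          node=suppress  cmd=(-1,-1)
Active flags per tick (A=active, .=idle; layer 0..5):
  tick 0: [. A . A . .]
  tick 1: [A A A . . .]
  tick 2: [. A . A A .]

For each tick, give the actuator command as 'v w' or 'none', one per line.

none
none
3 0

tick 0:
  [0] wander off; wire := none
  [1] return_home on (inhibit); wire := none
  [2] seek_light off; pass none
  [3] recharge on (inhibit); wire := none
  [4] phototaxis off; pass none
  [5] back_away off; pass none
  output none
tick 1:
  [0] wander on; wire := (1, 0)
  [1] return_home on (inhibit); wire := none
  [2] seek_light on (inhibit); wire := none
  [3] recharge off; pass none
  [4] phototaxis off; pass none
  [5] back_away off; pass none
  output none
tick 2:
  [0] wander off; wire := none
  [1] return_home on (inhibit); wire := none
  [2] seek_light off; pass none
  [3] recharge on (inhibit); wire := none
  [4] phototaxis on (suppress); wire := (3, 0)
  [5] back_away off; pass (3, 0)
  output (3, 0)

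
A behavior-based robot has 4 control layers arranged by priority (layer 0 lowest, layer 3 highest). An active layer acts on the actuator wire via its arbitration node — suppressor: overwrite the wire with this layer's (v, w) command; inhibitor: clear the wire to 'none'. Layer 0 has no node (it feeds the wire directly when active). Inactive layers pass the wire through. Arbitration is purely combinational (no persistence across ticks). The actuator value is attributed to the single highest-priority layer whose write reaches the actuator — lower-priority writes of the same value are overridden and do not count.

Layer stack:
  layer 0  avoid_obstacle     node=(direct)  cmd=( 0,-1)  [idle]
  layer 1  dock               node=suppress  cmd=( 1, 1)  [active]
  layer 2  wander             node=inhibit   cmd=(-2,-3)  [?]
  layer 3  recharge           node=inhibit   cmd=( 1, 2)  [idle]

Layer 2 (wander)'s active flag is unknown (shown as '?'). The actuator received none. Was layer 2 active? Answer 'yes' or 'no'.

If layer 2 is active=yes:
  actuator would be none
If layer 2 is active=no:
  actuator would be (1, 1)
Observed none, so layer 2 was active.

yes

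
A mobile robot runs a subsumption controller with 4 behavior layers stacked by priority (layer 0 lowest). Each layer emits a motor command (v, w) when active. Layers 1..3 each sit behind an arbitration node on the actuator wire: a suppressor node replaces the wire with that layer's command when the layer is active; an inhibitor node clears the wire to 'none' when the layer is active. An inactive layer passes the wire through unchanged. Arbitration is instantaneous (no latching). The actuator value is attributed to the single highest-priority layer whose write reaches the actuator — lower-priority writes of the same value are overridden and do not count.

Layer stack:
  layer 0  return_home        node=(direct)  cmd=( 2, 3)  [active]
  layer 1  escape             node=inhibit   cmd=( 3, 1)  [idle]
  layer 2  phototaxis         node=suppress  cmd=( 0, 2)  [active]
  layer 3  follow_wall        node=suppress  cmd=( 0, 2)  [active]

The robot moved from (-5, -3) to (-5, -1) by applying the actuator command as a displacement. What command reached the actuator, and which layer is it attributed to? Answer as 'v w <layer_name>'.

0 2 follow_wall

displacement = (-5, -1) − (-5, -3) = (0, 2)
[0] return_home on; wire := (2, 3)
[1] escape off; pass (2, 3)
[2] phototaxis on (suppress); wire := (0, 2)
[3] follow_wall on (suppress); wire := (0, 2)
output (0, 2) — from layer 3 (follow_wall)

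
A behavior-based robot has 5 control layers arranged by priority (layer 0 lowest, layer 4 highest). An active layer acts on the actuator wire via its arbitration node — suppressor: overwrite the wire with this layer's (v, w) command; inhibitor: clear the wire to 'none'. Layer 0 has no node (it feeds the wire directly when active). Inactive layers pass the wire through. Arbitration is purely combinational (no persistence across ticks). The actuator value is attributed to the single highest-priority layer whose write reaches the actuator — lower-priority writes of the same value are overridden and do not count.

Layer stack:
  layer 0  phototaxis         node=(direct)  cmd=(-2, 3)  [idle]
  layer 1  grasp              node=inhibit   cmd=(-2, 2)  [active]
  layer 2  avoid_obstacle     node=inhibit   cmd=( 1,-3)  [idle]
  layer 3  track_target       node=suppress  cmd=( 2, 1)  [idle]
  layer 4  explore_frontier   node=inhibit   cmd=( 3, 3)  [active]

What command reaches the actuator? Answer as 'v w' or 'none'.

layer 0 (phototaxis) idle — none
layer 1 (grasp) active — inhibits: none
layer 2 (avoid_obstacle) idle — unchanged: none
layer 3 (track_target) idle — unchanged: none
layer 4 (explore_frontier) active — inhibits: none
→ actuator none

none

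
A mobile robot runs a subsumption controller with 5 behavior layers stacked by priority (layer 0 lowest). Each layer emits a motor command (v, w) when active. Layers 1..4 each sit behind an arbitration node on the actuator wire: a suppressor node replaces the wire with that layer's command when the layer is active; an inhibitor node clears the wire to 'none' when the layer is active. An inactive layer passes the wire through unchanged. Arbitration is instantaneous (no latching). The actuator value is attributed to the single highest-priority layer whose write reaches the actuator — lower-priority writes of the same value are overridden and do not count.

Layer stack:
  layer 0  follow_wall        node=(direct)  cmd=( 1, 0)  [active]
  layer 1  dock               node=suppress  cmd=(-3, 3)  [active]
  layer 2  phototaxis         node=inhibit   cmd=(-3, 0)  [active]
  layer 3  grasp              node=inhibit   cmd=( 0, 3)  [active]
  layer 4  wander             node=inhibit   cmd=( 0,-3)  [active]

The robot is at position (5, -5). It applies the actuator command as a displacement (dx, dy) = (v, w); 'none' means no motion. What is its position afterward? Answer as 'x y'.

layer 0 (follow_wall) active — direct: (1, 0)
layer 1 (dock) active — suppresses: (-3, 3)
layer 2 (phototaxis) active — inhibits: none
layer 3 (grasp) active — inhibits: none
layer 4 (wander) active — inhibits: none
→ actuator none
position: (5, -5) + none = (5, -5)

5 -5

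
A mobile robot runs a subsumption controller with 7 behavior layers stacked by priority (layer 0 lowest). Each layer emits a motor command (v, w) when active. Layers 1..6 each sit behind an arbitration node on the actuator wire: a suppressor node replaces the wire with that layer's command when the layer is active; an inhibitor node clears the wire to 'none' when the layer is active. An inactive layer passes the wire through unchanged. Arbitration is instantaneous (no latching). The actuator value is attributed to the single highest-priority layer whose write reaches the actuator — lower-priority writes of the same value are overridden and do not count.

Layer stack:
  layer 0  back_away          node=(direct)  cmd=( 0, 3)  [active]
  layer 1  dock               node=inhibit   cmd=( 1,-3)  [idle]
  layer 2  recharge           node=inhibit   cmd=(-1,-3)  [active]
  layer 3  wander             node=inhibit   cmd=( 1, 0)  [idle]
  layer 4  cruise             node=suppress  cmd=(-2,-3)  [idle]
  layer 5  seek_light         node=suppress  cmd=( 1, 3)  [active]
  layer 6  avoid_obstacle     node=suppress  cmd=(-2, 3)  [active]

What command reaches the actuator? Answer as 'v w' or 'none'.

L0 back_away: active, feeds wire = (0, 3)
L1 dock: idle → wire stays (0, 3)
L2 recharge: active, inhibitor → wire = none
L3 wander: idle → wire stays none
L4 cruise: idle → wire stays none
L5 seek_light: active, suppressor → wire = (1, 3)
L6 avoid_obstacle: active, suppressor → wire = (-2, 3)
actuator = (-2, 3)

-2 3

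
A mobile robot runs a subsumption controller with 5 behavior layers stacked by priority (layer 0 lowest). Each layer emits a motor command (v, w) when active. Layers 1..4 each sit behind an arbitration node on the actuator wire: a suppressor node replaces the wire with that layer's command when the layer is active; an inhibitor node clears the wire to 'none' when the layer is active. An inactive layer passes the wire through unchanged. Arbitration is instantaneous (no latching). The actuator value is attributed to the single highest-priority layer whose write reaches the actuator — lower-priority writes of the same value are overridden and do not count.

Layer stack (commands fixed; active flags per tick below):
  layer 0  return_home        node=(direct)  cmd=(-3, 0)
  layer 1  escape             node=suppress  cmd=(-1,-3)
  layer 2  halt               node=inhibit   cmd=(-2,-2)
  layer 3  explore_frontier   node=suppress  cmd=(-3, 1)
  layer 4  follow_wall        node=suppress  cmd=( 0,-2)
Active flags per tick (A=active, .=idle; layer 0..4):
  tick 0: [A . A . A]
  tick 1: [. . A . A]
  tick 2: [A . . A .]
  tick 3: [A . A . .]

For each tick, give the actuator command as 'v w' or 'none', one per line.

0 -2
0 -2
-3 1
none

tick 0:
  L0 return_home: active, feeds wire = (-3, 0)
  L1 escape: idle → wire stays (-3, 0)
  L2 halt: active, inhibitor → wire = none
  L3 explore_frontier: idle → wire stays none
  L4 follow_wall: active, suppressor → wire = (0, -2)
  actuator = (0, -2)
tick 1:
  L0 return_home: idle → wire = none
  L1 escape: idle → wire stays none
  L2 halt: active, inhibitor → wire = none
  L3 explore_frontier: idle → wire stays none
  L4 follow_wall: active, suppressor → wire = (0, -2)
  actuator = (0, -2)
tick 2:
  L0 return_home: active, feeds wire = (-3, 0)
  L1 escape: idle → wire stays (-3, 0)
  L2 halt: idle → wire stays (-3, 0)
  L3 explore_frontier: active, suppressor → wire = (-3, 1)
  L4 follow_wall: idle → wire stays (-3, 1)
  actuator = (-3, 1)
tick 3:
  L0 return_home: active, feeds wire = (-3, 0)
  L1 escape: idle → wire stays (-3, 0)
  L2 halt: active, inhibitor → wire = none
  L3 explore_frontier: idle → wire stays none
  L4 follow_wall: idle → wire stays none
  actuator = none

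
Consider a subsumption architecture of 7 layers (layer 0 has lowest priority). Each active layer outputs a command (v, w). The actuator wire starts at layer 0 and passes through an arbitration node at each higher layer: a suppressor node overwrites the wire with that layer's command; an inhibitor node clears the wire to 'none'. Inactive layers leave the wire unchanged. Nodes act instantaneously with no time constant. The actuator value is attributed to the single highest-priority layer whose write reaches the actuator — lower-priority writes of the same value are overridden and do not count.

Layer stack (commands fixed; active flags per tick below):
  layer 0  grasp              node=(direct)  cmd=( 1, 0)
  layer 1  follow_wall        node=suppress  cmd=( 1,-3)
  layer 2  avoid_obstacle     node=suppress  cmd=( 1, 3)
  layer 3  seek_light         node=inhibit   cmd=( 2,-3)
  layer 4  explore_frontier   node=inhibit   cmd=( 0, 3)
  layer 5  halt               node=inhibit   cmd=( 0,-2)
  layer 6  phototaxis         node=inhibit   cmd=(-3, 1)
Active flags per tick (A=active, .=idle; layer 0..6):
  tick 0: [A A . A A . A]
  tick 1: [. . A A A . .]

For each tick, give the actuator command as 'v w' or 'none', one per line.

none
none

tick 0:
  layer 0 (grasp) active — direct: (1, 0)
  layer 1 (follow_wall) active — suppresses: (1, -3)
  layer 2 (avoid_obstacle) idle — unchanged: (1, -3)
  layer 3 (seek_light) active — inhibits: none
  layer 4 (explore_frontier) active — inhibits: none
  layer 5 (halt) idle — unchanged: none
  layer 6 (phototaxis) active — inhibits: none
  → actuator none
tick 1:
  layer 0 (grasp) idle — none
  layer 1 (follow_wall) idle — unchanged: none
  layer 2 (avoid_obstacle) active — suppresses: (1, 3)
  layer 3 (seek_light) active — inhibits: none
  layer 4 (explore_frontier) active — inhibits: none
  layer 5 (halt) idle — unchanged: none
  layer 6 (phototaxis) idle — unchanged: none
  → actuator none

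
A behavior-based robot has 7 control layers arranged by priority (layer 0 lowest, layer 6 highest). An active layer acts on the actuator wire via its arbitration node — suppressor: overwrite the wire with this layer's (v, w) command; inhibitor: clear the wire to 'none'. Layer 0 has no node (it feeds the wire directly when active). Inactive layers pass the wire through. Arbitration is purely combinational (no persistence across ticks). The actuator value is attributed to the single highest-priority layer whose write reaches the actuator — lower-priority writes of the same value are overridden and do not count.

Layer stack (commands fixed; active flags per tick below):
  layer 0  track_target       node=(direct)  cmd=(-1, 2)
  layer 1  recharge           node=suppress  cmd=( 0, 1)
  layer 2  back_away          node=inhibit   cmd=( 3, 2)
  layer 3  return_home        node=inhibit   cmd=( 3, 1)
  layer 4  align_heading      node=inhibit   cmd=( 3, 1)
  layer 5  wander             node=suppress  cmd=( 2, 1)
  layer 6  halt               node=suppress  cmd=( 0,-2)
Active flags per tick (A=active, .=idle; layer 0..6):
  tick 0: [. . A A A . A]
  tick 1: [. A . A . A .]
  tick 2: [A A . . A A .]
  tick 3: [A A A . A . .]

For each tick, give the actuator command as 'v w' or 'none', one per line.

0 -2
2 1
2 1
none

tick 0:
  layer 0 (track_target) idle — none
  layer 1 (recharge) idle — unchanged: none
  layer 2 (back_away) active — inhibits: none
  layer 3 (return_home) active — inhibits: none
  layer 4 (align_heading) active — inhibits: none
  layer 5 (wander) idle — unchanged: none
  layer 6 (halt) active — suppresses: (0, -2)
  → actuator (0, -2)
tick 1:
  layer 0 (track_target) idle — none
  layer 1 (recharge) active — suppresses: (0, 1)
  layer 2 (back_away) idle — unchanged: (0, 1)
  layer 3 (return_home) active — inhibits: none
  layer 4 (align_heading) idle — unchanged: none
  layer 5 (wander) active — suppresses: (2, 1)
  layer 6 (halt) idle — unchanged: (2, 1)
  → actuator (2, 1)
tick 2:
  layer 0 (track_target) active — direct: (-1, 2)
  layer 1 (recharge) active — suppresses: (0, 1)
  layer 2 (back_away) idle — unchanged: (0, 1)
  layer 3 (return_home) idle — unchanged: (0, 1)
  layer 4 (align_heading) active — inhibits: none
  layer 5 (wander) active — suppresses: (2, 1)
  layer 6 (halt) idle — unchanged: (2, 1)
  → actuator (2, 1)
tick 3:
  layer 0 (track_target) active — direct: (-1, 2)
  layer 1 (recharge) active — suppresses: (0, 1)
  layer 2 (back_away) active — inhibits: none
  layer 3 (return_home) idle — unchanged: none
  layer 4 (align_heading) active — inhibits: none
  layer 5 (wander) idle — unchanged: none
  layer 6 (halt) idle — unchanged: none
  → actuator none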